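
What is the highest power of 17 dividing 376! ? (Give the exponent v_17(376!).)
v_17(376!) = 23

Legendre's formula: v_p(n!) = Σ_{k ≥ 1} ⌊n / p^k⌋. For p = 17, n = 376, the terms are:
  ⌊376/17^1⌋ = ⌊376/17⌋ = 22
  ⌊376/17^2⌋ = ⌊376/289⌋ = 1
(the next term ⌊376/17^3⌋ = 0, terminating the sum). Summing: v_17(376!) = 22 + 1 = 23.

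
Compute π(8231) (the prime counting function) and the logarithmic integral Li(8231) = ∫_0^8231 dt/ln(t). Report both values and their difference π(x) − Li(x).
π(8231) = 1032;  Li(8231) ≈ 1052.08;  π(x) − Li(x) ≈ -20.08.

Direct count of primes ≤ 8231 gives π(8231) = 1032. Numerical evaluation of the logarithmic integral gives Li(8231) ≈ 1052.08. The difference π(x) − Li(x) ≈ -20.08 is typically negative for small/moderate x (Li(x) overestimates), though Littlewood's theorem shows this sign changes infinitely often.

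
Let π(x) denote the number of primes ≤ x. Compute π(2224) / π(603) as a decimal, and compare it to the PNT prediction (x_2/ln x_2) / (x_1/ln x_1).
π(2224)/π(603) = 331/110 ≈ 3.0091;  PNT prediction ≈ 3.0636.

π(603) = 110 and π(2224) = 331, so π(2224)/π(603) ≈ 3.0091. The PNT-predicted ratio is (2224/ln(2224)) / (603/ln(603)) ≈ 3.0636. The two agree to within a few percent, as expected.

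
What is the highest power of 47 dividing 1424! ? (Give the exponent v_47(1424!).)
v_47(1424!) = 30

Legendre's formula: v_p(n!) = Σ_{k ≥ 1} ⌊n / p^k⌋. For p = 47, n = 1424, the terms are:
  ⌊1424/47^1⌋ = ⌊1424/47⌋ = 30
(the next term ⌊1424/47^2⌋ = 0, terminating the sum). Summing: v_47(1424!) = 30 = 30.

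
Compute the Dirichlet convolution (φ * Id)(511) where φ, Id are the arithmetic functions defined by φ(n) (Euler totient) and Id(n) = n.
(φ * Id)(511) = 1885

Divisors of 511: [1, 7, 73, 511]. For each d | 511:
  d = 1: φ(1) · Id(511/1) = 1 · 511 = 511
  d = 7: φ(7) · Id(511/7) = 6 · 73 = 438
  d = 73: φ(73) · Id(511/73) = 72 · 7 = 504
  d = 511: φ(511) · Id(511/511) = 432 · 1 = 432
Summing: (φ * Id)(511) = 511 + 438 + 504 + 432 = 1885.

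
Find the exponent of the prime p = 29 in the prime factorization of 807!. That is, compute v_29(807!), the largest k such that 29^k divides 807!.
v_29(807!) = 27

Legendre's formula: v_p(n!) = Σ_{k ≥ 1} ⌊n / p^k⌋. For p = 29, n = 807, the terms are:
  ⌊807/29^1⌋ = ⌊807/29⌋ = 27
(the next term ⌊807/29^2⌋ = 0, terminating the sum). Summing: v_29(807!) = 27 = 27.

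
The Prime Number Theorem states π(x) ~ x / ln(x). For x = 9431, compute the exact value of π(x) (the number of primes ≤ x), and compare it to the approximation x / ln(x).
π(9431) = 1167;  x/ln(x) ≈ 1030.51;  relative error ≈ 11.70%.

Directly count primes up to 9431: π(9431) = 1167. The PNT approximation gives 9431/ln(9431) ≈ 9431/9.15176 ≈ 1030.51. Relative error (π(x) − x/ln(x)) / π(x) ≈ 11.70%; the approximation is known to undercount slightly (Li(x) is a better estimate).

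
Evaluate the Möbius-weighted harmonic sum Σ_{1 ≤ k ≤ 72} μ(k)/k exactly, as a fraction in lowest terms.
Σ μ(k)/k = -200643437220052588790575/15941166575048541741926154

Values of μ(k) for 1 ≤ k ≤ 72: μ(1) = 1, μ(2) = -1, μ(3) = -1, μ(5) = -1, μ(6) = 1, μ(7) = -1, μ(10) = 1, μ(11) = -1, μ(13) = -1, μ(14) = 1, μ(15) = 1, μ(17) = -1, μ(19) = -1, μ(21) = 1, μ(22) = 1, μ(23) = -1, μ(26) = 1, μ(29) = -1, μ(30) = -1, μ(31) = -1, μ(33) = 1, μ(34) = 1, μ(35) = 1, μ(37) = -1, μ(38) = 1, μ(39) = 1, μ(41) = -1, μ(42) = -1, μ(43) = -1, μ(46) = 1, μ(47) = -1, μ(51) = 1, μ(53) = -1, μ(55) = 1, μ(57) = 1, μ(58) = 1, μ(59) = -1, μ(61) = -1, μ(62) = 1, μ(65) = 1, μ(66) = -1, μ(67) = -1, μ(69) = 1, μ(70) = -1, μ(71) = -1, with μ = 0 on non-squarefree integers. Summing μ(k)/k for k where μ(k) ≠ 0 gives -200643437220052588790575/15941166575048541741926154 ≈ -0.0126. (PNT ⟺ this sum → 0 as n → ∞.)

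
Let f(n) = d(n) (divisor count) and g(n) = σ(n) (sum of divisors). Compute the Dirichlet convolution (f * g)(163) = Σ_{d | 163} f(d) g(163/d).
(d * σ)(163) = 166

Divisors of 163: [1, 163]. For each d | 163:
  d = 1: d(1) · σ(163/1) = 1 · 164 = 164
  d = 163: d(163) · σ(163/163) = 2 · 1 = 2
Summing: (d * σ)(163) = 164 + 2 = 166.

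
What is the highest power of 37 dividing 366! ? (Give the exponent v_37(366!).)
v_37(366!) = 9

Legendre's formula: v_p(n!) = Σ_{k ≥ 1} ⌊n / p^k⌋. For p = 37, n = 366, the terms are:
  ⌊366/37^1⌋ = ⌊366/37⌋ = 9
(the next term ⌊366/37^2⌋ = 0, terminating the sum). Summing: v_37(366!) = 9 = 9.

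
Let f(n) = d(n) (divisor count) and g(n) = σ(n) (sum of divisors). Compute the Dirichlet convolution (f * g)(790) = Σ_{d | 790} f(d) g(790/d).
(d * σ)(790) = 3280

Divisors of 790: [1, 2, 5, 10, 79, 158, 395, 790]. For each d | 790:
  d = 1: d(1) · σ(790/1) = 1 · 1440 = 1440
  d = 2: d(2) · σ(790/2) = 2 · 480 = 960
  d = 5: d(5) · σ(790/5) = 2 · 240 = 480
  d = 10: d(10) · σ(790/10) = 4 · 80 = 320
  d = 79: d(79) · σ(790/79) = 2 · 18 = 36
  d = 158: d(158) · σ(790/158) = 4 · 6 = 24
  d = 395: d(395) · σ(790/395) = 4 · 3 = 12
  d = 790: d(790) · σ(790/790) = 8 · 1 = 8
Summing: (d * σ)(790) = 1440 + 960 + 480 + 320 + 36 + 24 + 12 + 8 = 3280.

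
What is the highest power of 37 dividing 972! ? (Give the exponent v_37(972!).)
v_37(972!) = 26

Legendre's formula: v_p(n!) = Σ_{k ≥ 1} ⌊n / p^k⌋. For p = 37, n = 972, the terms are:
  ⌊972/37^1⌋ = ⌊972/37⌋ = 26
(the next term ⌊972/37^2⌋ = 0, terminating the sum). Summing: v_37(972!) = 26 = 26.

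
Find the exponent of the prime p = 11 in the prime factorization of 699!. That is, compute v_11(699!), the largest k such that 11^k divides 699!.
v_11(699!) = 68

Legendre's formula: v_p(n!) = Σ_{k ≥ 1} ⌊n / p^k⌋. For p = 11, n = 699, the terms are:
  ⌊699/11^1⌋ = ⌊699/11⌋ = 63
  ⌊699/11^2⌋ = ⌊699/121⌋ = 5
(the next term ⌊699/11^3⌋ = 0, terminating the sum). Summing: v_11(699!) = 63 + 5 = 68.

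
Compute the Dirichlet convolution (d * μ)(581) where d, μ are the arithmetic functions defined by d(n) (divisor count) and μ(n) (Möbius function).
(d * μ)(581) = 1

Divisors of 581: [1, 7, 83, 581]. For each d | 581:
  d = 1: d(1) · μ(581/1) = 1 · 1 = 1
  d = 7: d(7) · μ(581/7) = 2 · -1 = -2
  d = 83: d(83) · μ(581/83) = 2 · -1 = -2
  d = 581: d(581) · μ(581/581) = 4 · 1 = 4
Summing: (d * μ)(581) = 1 + -2 + -2 + 4 = 1.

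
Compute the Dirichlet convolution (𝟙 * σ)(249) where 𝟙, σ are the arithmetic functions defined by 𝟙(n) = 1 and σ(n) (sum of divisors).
(𝟙 * σ)(249) = 425

Divisors of 249: [1, 3, 83, 249]. For each d | 249:
  d = 1: 𝟙(1) · σ(249/1) = 1 · 336 = 336
  d = 3: 𝟙(3) · σ(249/3) = 1 · 84 = 84
  d = 83: 𝟙(83) · σ(249/83) = 1 · 4 = 4
  d = 249: 𝟙(249) · σ(249/249) = 1 · 1 = 1
Summing: (𝟙 * σ)(249) = 336 + 84 + 4 + 1 = 425.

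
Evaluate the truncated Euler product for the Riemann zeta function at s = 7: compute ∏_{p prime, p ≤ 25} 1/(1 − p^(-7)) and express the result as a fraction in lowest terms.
∏ = 48232764637425582400715871008195503014129789903328125/47833390398549347808770198286798982719063238904795968

The primes p ≤ 25 are [2, 3, 5, 7, 11, 13, 17, 19, 23]. For each prime, (1 − 1/p^7)^(-1) = p^7 / (p^7 − 1). The product is (1 − 1/2^7)^(-1), (1 − 1/3^7)^(-1), (1 − 1/5^7)^(-1), (1 − 1/7^7)^(-1), (1 − 1/11^7)^(-1), (1 − 1/13^7)^(-1), (1 − 1/17^7)^(-1), (1 − 1/19^7)^(-1), (1 − 1/23^7)^(-1) = ∏ p^7 / (p^7 − 1) = 48232764637425582400715871008195503014129789903328125/47833390398549347808770198286798982719063238904795968.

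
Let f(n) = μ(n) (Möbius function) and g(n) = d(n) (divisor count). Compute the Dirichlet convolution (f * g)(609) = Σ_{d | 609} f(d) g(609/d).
(μ * d)(609) = 1

Divisors of 609: [1, 3, 7, 21, 29, 87, 203, 609]. For each d | 609:
  d = 1: μ(1) · d(609/1) = 1 · 8 = 8
  d = 3: μ(3) · d(609/3) = -1 · 4 = -4
  d = 7: μ(7) · d(609/7) = -1 · 4 = -4
  d = 21: μ(21) · d(609/21) = 1 · 2 = 2
  d = 29: μ(29) · d(609/29) = -1 · 4 = -4
  d = 87: μ(87) · d(609/87) = 1 · 2 = 2
  d = 203: μ(203) · d(609/203) = 1 · 2 = 2
  d = 609: μ(609) · d(609/609) = -1 · 1 = -1
Summing: (μ * d)(609) = 8 + -4 + -4 + 2 + -4 + 2 + 2 + -1 = 1.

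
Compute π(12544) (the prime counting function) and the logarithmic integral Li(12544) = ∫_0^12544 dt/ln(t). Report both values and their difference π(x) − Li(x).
π(12544) = 1498;  Li(12544) ≈ 1518.88;  π(x) − Li(x) ≈ -20.88.

Direct count of primes ≤ 12544 gives π(12544) = 1498. Numerical evaluation of the logarithmic integral gives Li(12544) ≈ 1518.88. The difference π(x) − Li(x) ≈ -20.88 is typically negative for small/moderate x (Li(x) overestimates), though Littlewood's theorem shows this sign changes infinitely often.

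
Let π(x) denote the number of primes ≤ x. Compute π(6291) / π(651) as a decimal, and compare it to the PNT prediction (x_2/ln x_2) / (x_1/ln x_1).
π(6291)/π(651) = 818/118 ≈ 6.9322;  PNT prediction ≈ 7.1575.

π(651) = 118 and π(6291) = 818, so π(6291)/π(651) ≈ 6.9322. The PNT-predicted ratio is (6291/ln(6291)) / (651/ln(651)) ≈ 7.1575. The two agree to within a few percent, as expected.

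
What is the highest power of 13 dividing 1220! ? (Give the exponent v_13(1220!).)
v_13(1220!) = 100

Legendre's formula: v_p(n!) = Σ_{k ≥ 1} ⌊n / p^k⌋. For p = 13, n = 1220, the terms are:
  ⌊1220/13^1⌋ = ⌊1220/13⌋ = 93
  ⌊1220/13^2⌋ = ⌊1220/169⌋ = 7
(the next term ⌊1220/13^3⌋ = 0, terminating the sum). Summing: v_13(1220!) = 93 + 7 = 100.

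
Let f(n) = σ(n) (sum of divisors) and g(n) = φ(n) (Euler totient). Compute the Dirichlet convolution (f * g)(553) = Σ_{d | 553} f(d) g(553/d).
(σ * φ)(553) = 2212

Divisors of 553: [1, 7, 79, 553]. For each d | 553:
  d = 1: σ(1) · φ(553/1) = 1 · 468 = 468
  d = 7: σ(7) · φ(553/7) = 8 · 78 = 624
  d = 79: σ(79) · φ(553/79) = 80 · 6 = 480
  d = 553: σ(553) · φ(553/553) = 640 · 1 = 640
Summing: (σ * φ)(553) = 468 + 624 + 480 + 640 = 2212.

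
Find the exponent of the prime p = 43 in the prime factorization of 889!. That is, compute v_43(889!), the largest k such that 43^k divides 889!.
v_43(889!) = 20

Legendre's formula: v_p(n!) = Σ_{k ≥ 1} ⌊n / p^k⌋. For p = 43, n = 889, the terms are:
  ⌊889/43^1⌋ = ⌊889/43⌋ = 20
(the next term ⌊889/43^2⌋ = 0, terminating the sum). Summing: v_43(889!) = 20 = 20.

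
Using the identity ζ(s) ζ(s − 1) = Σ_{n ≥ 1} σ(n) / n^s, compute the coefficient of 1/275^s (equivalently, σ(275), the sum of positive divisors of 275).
σ(275) = 372

In the product (Σ m^0/m^s)(Σ k / k^s) = Σ (Σ_{d | n} d) / n^s, the coefficient of 1/n^s is σ(n) = Σ_{d | n} d. For n = 275, divisors are [1, 5, 11, 25, 55, 275]; summing: σ(275) = 372.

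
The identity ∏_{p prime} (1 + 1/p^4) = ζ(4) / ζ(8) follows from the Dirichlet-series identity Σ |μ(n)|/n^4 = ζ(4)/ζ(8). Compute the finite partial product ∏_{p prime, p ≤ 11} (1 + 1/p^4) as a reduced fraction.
∏ = 1918185173881/1779622700625

The primes p ≤ 11 are [2, 3, 5, 7, 11]. For each, (1 + 1/p^4) = (p^4 + 1)/p^4. Multiplying these fractions over p ∈ [2, 3, 5, 7, 11] gives 1918185173881/1779622700625. (In the limit P → ∞ this tends to ζ(4)/ζ(8).)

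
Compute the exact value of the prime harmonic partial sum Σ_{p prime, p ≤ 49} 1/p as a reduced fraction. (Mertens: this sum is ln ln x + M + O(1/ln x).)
Σ 1/p = 1021729465586766997/614889782588491410

π(49) = 15, so the primes ≤ 49 are [2, 3, 5, 7, 11, 13, 17, 19, 23, 29, 31, 37, 41, 43, 47]. Summing 1/p over these primes: 1021729465586766997/614889782588491410 ≈ 1.6616. Mertens estimate ln ln(49) + 0.2615 ≈ 1.6204.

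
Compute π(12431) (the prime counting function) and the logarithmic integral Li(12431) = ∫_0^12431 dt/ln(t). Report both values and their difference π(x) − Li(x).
π(12431) = 1483;  Li(12431) ≈ 1506.90;  π(x) − Li(x) ≈ -23.90.

Direct count of primes ≤ 12431 gives π(12431) = 1483. Numerical evaluation of the logarithmic integral gives Li(12431) ≈ 1506.90. The difference π(x) − Li(x) ≈ -23.90 is typically negative for small/moderate x (Li(x) overestimates), though Littlewood's theorem shows this sign changes infinitely often.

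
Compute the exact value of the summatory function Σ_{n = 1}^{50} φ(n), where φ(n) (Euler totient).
Σ_{n ≤ 50} φ(n) = 774

Compute φ(n) for each 1 ≤ n ≤ 50: φ(1) = 1, φ(2) = 1, φ(3) = 2, φ(4) = 2, φ(5) = 4, φ(6) = 2, φ(7) = 6, φ(8) = 4, φ(9) = 6, φ(10) = 4, φ(11) = 10, φ(12) = 4, φ(13) = 12, φ(14) = 6, φ(15) = 8, φ(16) = 8, φ(17) = 16, φ(18) = 6, φ(19) = 18, φ(20) = 8, φ(21) = 12, φ(22) = 10, φ(23) = 22, φ(24) = 8, φ(25) = 20, φ(26) = 12, φ(27) = 18, φ(28) = 12, φ(29) = 28, φ(30) = 8, φ(31) = 30, φ(32) = 16, φ(33) = 20, φ(34) = 16, φ(35) = 24, φ(36) = 12, φ(37) = 36, φ(38) = 18, φ(39) = 24, φ(40) = 16, φ(41) = 40, φ(42) = 12, φ(43) = 42, φ(44) = 20, φ(45) = 24, φ(46) = 22, φ(47) = 46, φ(48) = 16, φ(49) = 42, φ(50) = 20. Summing all 50 values: 774. (Average order: Σ_{n ≤ x} φ(n) ~ (3/π²) x². For x = 50, (3/π²)·50² ≈ 759.91.)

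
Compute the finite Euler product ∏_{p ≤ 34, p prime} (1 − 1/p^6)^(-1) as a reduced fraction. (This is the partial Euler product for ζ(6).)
∏ = 21845630847366461901783214359247811231609675/21473219492121468455585352466296495056879616

The primes p ≤ 34 are [2, 3, 5, 7, 11, 13, 17, 19, 23, 29, 31]. For each prime, (1 − 1/p^6)^(-1) = p^6 / (p^6 − 1). The product is (1 − 1/2^6)^(-1), (1 − 1/3^6)^(-1), (1 − 1/5^6)^(-1), (1 − 1/7^6)^(-1), (1 − 1/11^6)^(-1), (1 − 1/13^6)^(-1), (1 − 1/17^6)^(-1), (1 − 1/19^6)^(-1), (1 − 1/23^6)^(-1), (1 − 1/29^6)^(-1), (1 − 1/31^6)^(-1) = ∏ p^6 / (p^6 − 1) = 21845630847366461901783214359247811231609675/21473219492121468455585352466296495056879616.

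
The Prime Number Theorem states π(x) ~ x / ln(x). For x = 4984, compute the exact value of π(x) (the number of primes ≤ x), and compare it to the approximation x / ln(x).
π(4984) = 666;  x/ln(x) ≈ 585.39;  relative error ≈ 12.10%.

Directly count primes up to 4984: π(4984) = 666. The PNT approximation gives 4984/ln(4984) ≈ 4984/8.51399 ≈ 585.39. Relative error (π(x) − x/ln(x)) / π(x) ≈ 12.10%; the approximation is known to undercount slightly (Li(x) is a better estimate).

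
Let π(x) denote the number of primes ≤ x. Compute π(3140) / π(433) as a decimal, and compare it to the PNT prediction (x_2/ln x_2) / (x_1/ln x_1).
π(3140)/π(433) = 446/84 ≈ 5.3095;  PNT prediction ≈ 5.4674.

π(433) = 84 and π(3140) = 446, so π(3140)/π(433) ≈ 5.3095. The PNT-predicted ratio is (3140/ln(3140)) / (433/ln(433)) ≈ 5.4674. The two agree to within a few percent, as expected.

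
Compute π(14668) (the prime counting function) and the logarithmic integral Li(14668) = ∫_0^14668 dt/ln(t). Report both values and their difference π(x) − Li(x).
π(14668) = 1717;  Li(14668) ≈ 1742.06;  π(x) − Li(x) ≈ -25.06.

Direct count of primes ≤ 14668 gives π(14668) = 1717. Numerical evaluation of the logarithmic integral gives Li(14668) ≈ 1742.06. The difference π(x) − Li(x) ≈ -25.06 is typically negative for small/moderate x (Li(x) overestimates), though Littlewood's theorem shows this sign changes infinitely often.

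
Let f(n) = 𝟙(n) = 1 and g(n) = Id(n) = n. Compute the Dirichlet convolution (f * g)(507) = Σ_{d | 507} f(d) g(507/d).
(𝟙 * Id)(507) = 732

Divisors of 507: [1, 3, 13, 39, 169, 507]. For each d | 507:
  d = 1: 𝟙(1) · Id(507/1) = 1 · 507 = 507
  d = 3: 𝟙(3) · Id(507/3) = 1 · 169 = 169
  d = 13: 𝟙(13) · Id(507/13) = 1 · 39 = 39
  d = 39: 𝟙(39) · Id(507/39) = 1 · 13 = 13
  d = 169: 𝟙(169) · Id(507/169) = 1 · 3 = 3
  d = 507: 𝟙(507) · Id(507/507) = 1 · 1 = 1
Summing: (𝟙 * Id)(507) = 507 + 169 + 39 + 13 + 3 + 1 = 732.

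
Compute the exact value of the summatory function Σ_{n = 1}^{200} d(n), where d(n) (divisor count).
Σ_{n ≤ 200} d(n) = 1098

Compute d(n) for each 1 ≤ n ≤ 200: d(1) = 1, d(2) = 2, d(3) = 2, d(4) = 3, d(5) = 2, d(6) = 4, d(7) = 2, d(8) = 4, d(9) = 3, d(10) = 4, d(11) = 2, d(12) = 6, d(13) = 2, d(14) = 4, d(15) = 4, d(16) = 5, d(17) = 2, d(18) = 6, d(19) = 2, d(20) = 6, d(21) = 4, d(22) = 4, d(23) = 2, d(24) = 8, d(25) = 3, d(26) = 4, d(27) = 4, d(28) = 6, d(29) = 2, d(30) = 8, d(31) = 2, d(32) = 6, d(33) = 4, d(34) = 4, d(35) = 4, d(36) = 9, d(37) = 2, d(38) = 4, d(39) = 4, d(40) = 8, d(41) = 2, d(42) = 8, d(43) = 2, d(44) = 6, d(45) = 6, d(46) = 4, d(47) = 2, d(48) = 10, d(49) = 3, d(50) = 6, d(51) = 4, d(52) = 6, d(53) = 2, d(54) = 8, d(55) = 4, d(56) = 8, d(57) = 4, d(58) = 4, d(59) = 2, d(60) = 12, d(61) = 2, d(62) = 4, d(63) = 6, d(64) = 7, d(65) = 4, d(66) = 8, d(67) = 2, d(68) = 6, d(69) = 4, d(70) = 8, d(71) = 2, d(72) = 12, d(73) = 2, d(74) = 4, d(75) = 6, d(76) = 6, d(77) = 4, d(78) = 8, d(79) = 2, d(80) = 10, d(81) = 5, d(82) = 4, d(83) = 2, d(84) = 12, d(85) = 4, d(86) = 4, d(87) = 4, d(88) = 8, d(89) = 2, d(90) = 12, d(91) = 4, d(92) = 6, d(93) = 4, d(94) = 4, d(95) = 4, d(96) = 12, d(97) = 2, d(98) = 6, d(99) = 6, d(100) = 9, d(101) = 2, d(102) = 8, d(103) = 2, d(104) = 8, d(105) = 8, d(106) = 4, d(107) = 2, d(108) = 12, d(109) = 2, d(110) = 8, d(111) = 4, d(112) = 10, d(113) = 2, d(114) = 8, d(115) = 4, d(116) = 6, d(117) = 6, d(118) = 4, d(119) = 4, d(120) = 16, d(121) = 3, d(122) = 4, d(123) = 4, d(124) = 6, d(125) = 4, d(126) = 12, d(127) = 2, d(128) = 8, d(129) = 4, d(130) = 8, d(131) = 2, d(132) = 12, d(133) = 4, d(134) = 4, d(135) = 8, d(136) = 8, d(137) = 2, d(138) = 8, d(139) = 2, d(140) = 12, d(141) = 4, d(142) = 4, d(143) = 4, d(144) = 15, d(145) = 4, d(146) = 4, d(147) = 6, d(148) = 6, d(149) = 2, d(150) = 12, d(151) = 2, d(152) = 8, d(153) = 6, d(154) = 8, d(155) = 4, d(156) = 12, d(157) = 2, d(158) = 4, d(159) = 4, d(160) = 12, d(161) = 4, d(162) = 10, d(163) = 2, d(164) = 6, d(165) = 8, d(166) = 4, d(167) = 2, d(168) = 16, d(169) = 3, d(170) = 8, d(171) = 6, d(172) = 6, d(173) = 2, d(174) = 8, d(175) = 6, d(176) = 10, d(177) = 4, d(178) = 4, d(179) = 2, d(180) = 18, d(181) = 2, d(182) = 8, d(183) = 4, d(184) = 8, d(185) = 4, d(186) = 8, d(187) = 4, d(188) = 6, d(189) = 8, d(190) = 8, d(191) = 2, d(192) = 14, d(193) = 2, d(194) = 4, d(195) = 8, d(196) = 9, d(197) = 2, d(198) = 12, d(199) = 2, d(200) = 12. Summing all 200 values: 1098. (Dirichlet's divisor formula: Σ_{n ≤ x} d(n) = x ln(x) + (2γ − 1) x + O(√x). For x = 200, the asymptotic estimate is ≈ 1090.55.)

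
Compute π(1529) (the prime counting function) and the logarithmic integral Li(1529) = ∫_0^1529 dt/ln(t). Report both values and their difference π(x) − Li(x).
π(1529) = 241;  Li(1529) ≈ 251.77;  π(x) − Li(x) ≈ -10.77.

Direct count of primes ≤ 1529 gives π(1529) = 241. Numerical evaluation of the logarithmic integral gives Li(1529) ≈ 251.77. The difference π(x) − Li(x) ≈ -10.77 is typically negative for small/moderate x (Li(x) overestimates), though Littlewood's theorem shows this sign changes infinitely often.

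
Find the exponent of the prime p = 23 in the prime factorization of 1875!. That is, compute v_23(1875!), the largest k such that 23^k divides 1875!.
v_23(1875!) = 84

Legendre's formula: v_p(n!) = Σ_{k ≥ 1} ⌊n / p^k⌋. For p = 23, n = 1875, the terms are:
  ⌊1875/23^1⌋ = ⌊1875/23⌋ = 81
  ⌊1875/23^2⌋ = ⌊1875/529⌋ = 3
(the next term ⌊1875/23^3⌋ = 0, terminating the sum). Summing: v_23(1875!) = 81 + 3 = 84.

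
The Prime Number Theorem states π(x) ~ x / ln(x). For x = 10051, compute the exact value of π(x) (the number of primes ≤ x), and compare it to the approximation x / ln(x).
π(10051) = 1233;  x/ln(x) ≈ 1090.67;  relative error ≈ 11.54%.

Directly count primes up to 10051: π(10051) = 1233. The PNT approximation gives 10051/ln(10051) ≈ 10051/9.21543 ≈ 1090.67. Relative error (π(x) − x/ln(x)) / π(x) ≈ 11.54%; the approximation is known to undercount slightly (Li(x) is a better estimate).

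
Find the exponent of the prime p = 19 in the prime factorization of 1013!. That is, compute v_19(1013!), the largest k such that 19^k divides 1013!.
v_19(1013!) = 55

Legendre's formula: v_p(n!) = Σ_{k ≥ 1} ⌊n / p^k⌋. For p = 19, n = 1013, the terms are:
  ⌊1013/19^1⌋ = ⌊1013/19⌋ = 53
  ⌊1013/19^2⌋ = ⌊1013/361⌋ = 2
(the next term ⌊1013/19^3⌋ = 0, terminating the sum). Summing: v_19(1013!) = 53 + 2 = 55.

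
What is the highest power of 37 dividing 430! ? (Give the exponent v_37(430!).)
v_37(430!) = 11

Legendre's formula: v_p(n!) = Σ_{k ≥ 1} ⌊n / p^k⌋. For p = 37, n = 430, the terms are:
  ⌊430/37^1⌋ = ⌊430/37⌋ = 11
(the next term ⌊430/37^2⌋ = 0, terminating the sum). Summing: v_37(430!) = 11 = 11.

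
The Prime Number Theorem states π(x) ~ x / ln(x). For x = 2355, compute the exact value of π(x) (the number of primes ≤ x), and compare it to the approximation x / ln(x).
π(2355) = 349;  x/ln(x) ≈ 303.31;  relative error ≈ 13.09%.

Directly count primes up to 2355: π(2355) = 349. The PNT approximation gives 2355/ln(2355) ≈ 2355/7.76430 ≈ 303.31. Relative error (π(x) − x/ln(x)) / π(x) ≈ 13.09%; the approximation is known to undercount slightly (Li(x) is a better estimate).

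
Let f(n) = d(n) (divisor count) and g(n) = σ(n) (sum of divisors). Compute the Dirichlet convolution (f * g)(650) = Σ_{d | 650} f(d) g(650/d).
(d * σ)(650) = 3680

Divisors of 650: [1, 2, 5, 10, 13, 25, 26, 50, 65, 130, 325, 650]. For each d | 650:
  d = 1: d(1) · σ(650/1) = 1 · 1302 = 1302
  d = 2: d(2) · σ(650/2) = 2 · 434 = 868
  d = 5: d(5) · σ(650/5) = 2 · 252 = 504
  d = 10: d(10) · σ(650/10) = 4 · 84 = 336
  d = 13: d(13) · σ(650/13) = 2 · 93 = 186
  d = 25: d(25) · σ(650/25) = 3 · 42 = 126
  d = 26: d(26) · σ(650/26) = 4 · 31 = 124
  d = 50: d(50) · σ(650/50) = 6 · 14 = 84
  d = 65: d(65) · σ(650/65) = 4 · 18 = 72
  d = 130: d(130) · σ(650/130) = 8 · 6 = 48
  d = 325: d(325) · σ(650/325) = 6 · 3 = 18
  d = 650: d(650) · σ(650/650) = 12 · 1 = 12
Summing: (d * σ)(650) = 1302 + 868 + 504 + 336 + 186 + 126 + 124 + 84 + 72 + 48 + 18 + 12 = 3680.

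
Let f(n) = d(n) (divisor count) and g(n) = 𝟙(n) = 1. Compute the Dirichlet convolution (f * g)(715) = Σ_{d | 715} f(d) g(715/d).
(d * 𝟙)(715) = 27

Divisors of 715: [1, 5, 11, 13, 55, 65, 143, 715]. For each d | 715:
  d = 1: d(1) · 𝟙(715/1) = 1 · 1 = 1
  d = 5: d(5) · 𝟙(715/5) = 2 · 1 = 2
  d = 11: d(11) · 𝟙(715/11) = 2 · 1 = 2
  d = 13: d(13) · 𝟙(715/13) = 2 · 1 = 2
  d = 55: d(55) · 𝟙(715/55) = 4 · 1 = 4
  d = 65: d(65) · 𝟙(715/65) = 4 · 1 = 4
  d = 143: d(143) · 𝟙(715/143) = 4 · 1 = 4
  d = 715: d(715) · 𝟙(715/715) = 8 · 1 = 8
Summing: (d * 𝟙)(715) = 1 + 2 + 2 + 2 + 4 + 4 + 4 + 8 = 27.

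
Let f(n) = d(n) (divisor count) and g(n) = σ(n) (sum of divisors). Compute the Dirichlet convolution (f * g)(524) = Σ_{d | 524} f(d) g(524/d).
(d * σ)(524) = 2144

Divisors of 524: [1, 2, 4, 131, 262, 524]. For each d | 524:
  d = 1: d(1) · σ(524/1) = 1 · 924 = 924
  d = 2: d(2) · σ(524/2) = 2 · 396 = 792
  d = 4: d(4) · σ(524/4) = 3 · 132 = 396
  d = 131: d(131) · σ(524/131) = 2 · 7 = 14
  d = 262: d(262) · σ(524/262) = 4 · 3 = 12
  d = 524: d(524) · σ(524/524) = 6 · 1 = 6
Summing: (d * σ)(524) = 924 + 792 + 396 + 14 + 12 + 6 = 2144.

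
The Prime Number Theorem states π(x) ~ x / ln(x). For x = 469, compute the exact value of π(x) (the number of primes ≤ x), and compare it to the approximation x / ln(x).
π(469) = 91;  x/ln(x) ≈ 76.25;  relative error ≈ 16.21%.

Directly count primes up to 469: π(469) = 91. The PNT approximation gives 469/ln(469) ≈ 469/6.15060 ≈ 76.25. Relative error (π(x) − x/ln(x)) / π(x) ≈ 16.21%; the approximation is known to undercount slightly (Li(x) is a better estimate).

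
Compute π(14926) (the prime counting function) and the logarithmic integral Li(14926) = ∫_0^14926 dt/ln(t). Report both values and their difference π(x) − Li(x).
π(14926) = 1747;  Li(14926) ≈ 1768.93;  π(x) − Li(x) ≈ -21.93.

Direct count of primes ≤ 14926 gives π(14926) = 1747. Numerical evaluation of the logarithmic integral gives Li(14926) ≈ 1768.93. The difference π(x) − Li(x) ≈ -21.93 is typically negative for small/moderate x (Li(x) overestimates), though Littlewood's theorem shows this sign changes infinitely often.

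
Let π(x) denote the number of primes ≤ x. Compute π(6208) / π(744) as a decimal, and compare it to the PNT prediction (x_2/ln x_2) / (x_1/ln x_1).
π(6208)/π(744) = 807/132 ≈ 6.1136;  PNT prediction ≈ 6.3172.

π(744) = 132 and π(6208) = 807, so π(6208)/π(744) ≈ 6.1136. The PNT-predicted ratio is (6208/ln(6208)) / (744/ln(744)) ≈ 6.3172. The two agree to within a few percent, as expected.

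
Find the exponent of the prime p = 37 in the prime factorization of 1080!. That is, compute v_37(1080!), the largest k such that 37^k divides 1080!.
v_37(1080!) = 29

Legendre's formula: v_p(n!) = Σ_{k ≥ 1} ⌊n / p^k⌋. For p = 37, n = 1080, the terms are:
  ⌊1080/37^1⌋ = ⌊1080/37⌋ = 29
(the next term ⌊1080/37^2⌋ = 0, terminating the sum). Summing: v_37(1080!) = 29 = 29.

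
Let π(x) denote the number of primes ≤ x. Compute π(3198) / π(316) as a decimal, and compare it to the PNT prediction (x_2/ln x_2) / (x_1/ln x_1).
π(3198)/π(316) = 452/65 ≈ 6.9538;  PNT prediction ≈ 7.2178.

π(316) = 65 and π(3198) = 452, so π(3198)/π(316) ≈ 6.9538. The PNT-predicted ratio is (3198/ln(3198)) / (316/ln(316)) ≈ 7.2178. The two agree to within a few percent, as expected.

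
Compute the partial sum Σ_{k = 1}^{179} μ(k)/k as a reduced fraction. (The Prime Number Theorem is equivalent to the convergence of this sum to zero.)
Σ μ(k)/k = -144087981517635476714028475868546320125145063113926500300851703048561/29819592777931214269172453467810429868925511217482600306406141434158090

Values of μ(k) for 1 ≤ k ≤ 179: μ(1) = 1, μ(2) = -1, μ(3) = -1, μ(5) = -1, μ(6) = 1, μ(7) = -1, μ(10) = 1, μ(11) = -1, μ(13) = -1, μ(14) = 1, μ(15) = 1, μ(17) = -1, μ(19) = -1, μ(21) = 1, μ(22) = 1, μ(23) = -1, μ(26) = 1, μ(29) = -1, μ(30) = -1, μ(31) = -1, μ(33) = 1, μ(34) = 1, μ(35) = 1, μ(37) = -1, μ(38) = 1, μ(39) = 1, μ(41) = -1, μ(42) = -1, μ(43) = -1, μ(46) = 1, μ(47) = -1, μ(51) = 1, μ(53) = -1, μ(55) = 1, μ(57) = 1, μ(58) = 1, μ(59) = -1, μ(61) = -1, μ(62) = 1, μ(65) = 1, μ(66) = -1, μ(67) = -1, μ(69) = 1, μ(70) = -1, μ(71) = -1, μ(73) = -1, μ(74) = 1, μ(77) = 1, μ(78) = -1, μ(79) = -1, μ(82) = 1, μ(83) = -1, μ(85) = 1, μ(86) = 1, μ(87) = 1, μ(89) = -1, μ(91) = 1, μ(93) = 1, μ(94) = 1, μ(95) = 1, μ(97) = -1, μ(101) = -1, μ(102) = -1, μ(103) = -1, μ(105) = -1, μ(106) = 1, μ(107) = -1, μ(109) = -1, μ(110) = -1, μ(111) = 1, μ(113) = -1, μ(114) = -1, μ(115) = 1, μ(118) = 1, μ(119) = 1, μ(122) = 1, μ(123) = 1, μ(127) = -1, μ(129) = 1, μ(130) = -1, μ(131) = -1, μ(133) = 1, μ(134) = 1, μ(137) = -1, μ(138) = -1, μ(139) = -1, μ(141) = 1, μ(142) = 1, μ(143) = 1, μ(145) = 1, μ(146) = 1, μ(149) = -1, μ(151) = -1, μ(154) = -1, μ(155) = 1, μ(157) = -1, μ(158) = 1, μ(159) = 1, μ(161) = 1, μ(163) = -1, μ(165) = -1, μ(166) = 1, μ(167) = -1, μ(170) = -1, μ(173) = -1, μ(174) = -1, μ(177) = 1, μ(178) = 1, μ(179) = -1, with μ = 0 on non-squarefree integers. Summing μ(k)/k for k where μ(k) ≠ 0 gives -144087981517635476714028475868546320125145063113926500300851703048561/29819592777931214269172453467810429868925511217482600306406141434158090 ≈ -0.0048. (PNT ⟺ this sum → 0 as n → ∞.)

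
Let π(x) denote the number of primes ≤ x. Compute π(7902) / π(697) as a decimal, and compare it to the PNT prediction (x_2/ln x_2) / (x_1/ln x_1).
π(7902)/π(697) = 998/125 ≈ 7.9840;  PNT prediction ≈ 8.2700.

π(697) = 125 and π(7902) = 998, so π(7902)/π(697) ≈ 7.9840. The PNT-predicted ratio is (7902/ln(7902)) / (697/ln(697)) ≈ 8.2700. The two agree to within a few percent, as expected.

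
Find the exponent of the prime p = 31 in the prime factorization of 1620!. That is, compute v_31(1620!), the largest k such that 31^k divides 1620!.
v_31(1620!) = 53

Legendre's formula: v_p(n!) = Σ_{k ≥ 1} ⌊n / p^k⌋. For p = 31, n = 1620, the terms are:
  ⌊1620/31^1⌋ = ⌊1620/31⌋ = 52
  ⌊1620/31^2⌋ = ⌊1620/961⌋ = 1
(the next term ⌊1620/31^3⌋ = 0, terminating the sum). Summing: v_31(1620!) = 52 + 1 = 53.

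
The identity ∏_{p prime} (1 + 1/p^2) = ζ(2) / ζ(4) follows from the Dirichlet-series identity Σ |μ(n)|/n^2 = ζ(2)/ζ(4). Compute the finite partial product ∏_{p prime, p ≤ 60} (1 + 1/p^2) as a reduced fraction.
∏ = 18792194413340635040000000000/12404819654958314061063105597

The primes p ≤ 60 are [2, 3, 5, 7, 11, 13, 17, 19, 23, 29, 31, 37, 41, 43, 47, 53, 59]. For each, (1 + 1/p^2) = (p^2 + 1)/p^2. Multiplying these fractions over p ∈ [2, 3, 5, 7, 11, 13, 17, 19, 23, 29, 31, 37, 41, 43, 47, 53, 59] gives 18792194413340635040000000000/12404819654958314061063105597. (In the limit P → ∞ this tends to ζ(2)/ζ(4).)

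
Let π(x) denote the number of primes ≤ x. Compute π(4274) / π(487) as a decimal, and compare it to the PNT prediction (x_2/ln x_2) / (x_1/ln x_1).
π(4274)/π(487) = 587/93 ≈ 6.3118;  PNT prediction ≈ 6.4961.

π(487) = 93 and π(4274) = 587, so π(4274)/π(487) ≈ 6.3118. The PNT-predicted ratio is (4274/ln(4274)) / (487/ln(487)) ≈ 6.4961. The two agree to within a few percent, as expected.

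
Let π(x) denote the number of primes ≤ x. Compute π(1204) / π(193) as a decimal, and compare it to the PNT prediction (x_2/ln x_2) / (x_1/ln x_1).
π(1204)/π(193) = 197/44 ≈ 4.4773;  PNT prediction ≈ 4.6283.

π(193) = 44 and π(1204) = 197, so π(1204)/π(193) ≈ 4.4773. The PNT-predicted ratio is (1204/ln(1204)) / (193/ln(193)) ≈ 4.6283. The two agree to within a few percent, as expected.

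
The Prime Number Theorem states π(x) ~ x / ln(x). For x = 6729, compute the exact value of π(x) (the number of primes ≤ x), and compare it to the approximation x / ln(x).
π(6729) = 867;  x/ln(x) ≈ 763.43;  relative error ≈ 11.95%.

Directly count primes up to 6729: π(6729) = 867. The PNT approximation gives 6729/ln(6729) ≈ 6729/8.81418 ≈ 763.43. Relative error (π(x) − x/ln(x)) / π(x) ≈ 11.95%; the approximation is known to undercount slightly (Li(x) is a better estimate).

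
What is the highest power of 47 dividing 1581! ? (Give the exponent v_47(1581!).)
v_47(1581!) = 33

Legendre's formula: v_p(n!) = Σ_{k ≥ 1} ⌊n / p^k⌋. For p = 47, n = 1581, the terms are:
  ⌊1581/47^1⌋ = ⌊1581/47⌋ = 33
(the next term ⌊1581/47^2⌋ = 0, terminating the sum). Summing: v_47(1581!) = 33 = 33.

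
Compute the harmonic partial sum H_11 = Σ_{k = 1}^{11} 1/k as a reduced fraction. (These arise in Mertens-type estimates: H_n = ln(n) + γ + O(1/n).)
H_11 = 83711/27720

Direct summation: H_11 = 1 + 1/2 + ... + 1/11. The least common denominator is lcm(1, ..., 11) = 27720; over this denominator the numerator is 27720 + 13860 + 9240 + 6930 + 5544 + 4620 + 3960 + 3465 + 3080 + 2772 + 2520 = 83711, so H_11 = 83711/27720 (already in lowest terms) ≈ 3.01988. (The PNT-adjacent estimate ln(11) + γ ≈ 2.97511 matches within O(1/n).)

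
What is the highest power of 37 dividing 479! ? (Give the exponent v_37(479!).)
v_37(479!) = 12

Legendre's formula: v_p(n!) = Σ_{k ≥ 1} ⌊n / p^k⌋. For p = 37, n = 479, the terms are:
  ⌊479/37^1⌋ = ⌊479/37⌋ = 12
(the next term ⌊479/37^2⌋ = 0, terminating the sum). Summing: v_37(479!) = 12 = 12.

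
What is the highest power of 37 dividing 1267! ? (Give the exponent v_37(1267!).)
v_37(1267!) = 34

Legendre's formula: v_p(n!) = Σ_{k ≥ 1} ⌊n / p^k⌋. For p = 37, n = 1267, the terms are:
  ⌊1267/37^1⌋ = ⌊1267/37⌋ = 34
(the next term ⌊1267/37^2⌋ = 0, terminating the sum). Summing: v_37(1267!) = 34 = 34.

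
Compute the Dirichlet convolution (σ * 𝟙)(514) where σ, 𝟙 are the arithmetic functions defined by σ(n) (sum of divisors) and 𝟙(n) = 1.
(σ * 𝟙)(514) = 1036

Divisors of 514: [1, 2, 257, 514]. For each d | 514:
  d = 1: σ(1) · 𝟙(514/1) = 1 · 1 = 1
  d = 2: σ(2) · 𝟙(514/2) = 3 · 1 = 3
  d = 257: σ(257) · 𝟙(514/257) = 258 · 1 = 258
  d = 514: σ(514) · 𝟙(514/514) = 774 · 1 = 774
Summing: (σ * 𝟙)(514) = 1 + 3 + 258 + 774 = 1036.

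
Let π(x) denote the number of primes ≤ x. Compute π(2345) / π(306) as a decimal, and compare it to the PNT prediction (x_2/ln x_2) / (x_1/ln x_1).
π(2345)/π(306) = 347/62 ≈ 5.5968;  PNT prediction ≈ 5.6523.

π(306) = 62 and π(2345) = 347, so π(2345)/π(306) ≈ 5.5968. The PNT-predicted ratio is (2345/ln(2345)) / (306/ln(306)) ≈ 5.6523. The two agree to within a few percent, as expected.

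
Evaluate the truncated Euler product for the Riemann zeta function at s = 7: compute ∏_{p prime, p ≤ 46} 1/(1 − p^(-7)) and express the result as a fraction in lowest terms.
∏ = 45646702807467713699372033067809267220048714619200580949120845685181752370766160993819090186875/45268741527906747399557358241617585589782139439825822687873840391576296184501153303048882388992

The primes p ≤ 46 are [2, 3, 5, 7, 11, 13, 17, 19, 23, 29, 31, 37, 41, 43]. For each prime, (1 − 1/p^7)^(-1) = p^7 / (p^7 − 1). The product is (1 − 1/2^7)^(-1), (1 − 1/3^7)^(-1), (1 − 1/5^7)^(-1), (1 − 1/7^7)^(-1), (1 − 1/11^7)^(-1), (1 − 1/13^7)^(-1), (1 − 1/17^7)^(-1), (1 − 1/19^7)^(-1), (1 − 1/23^7)^(-1), (1 − 1/29^7)^(-1), (1 − 1/31^7)^(-1), (1 − 1/37^7)^(-1), (1 − 1/41^7)^(-1), (1 − 1/43^7)^(-1) = ∏ p^7 / (p^7 − 1) = 45646702807467713699372033067809267220048714619200580949120845685181752370766160993819090186875/45268741527906747399557358241617585589782139439825822687873840391576296184501153303048882388992.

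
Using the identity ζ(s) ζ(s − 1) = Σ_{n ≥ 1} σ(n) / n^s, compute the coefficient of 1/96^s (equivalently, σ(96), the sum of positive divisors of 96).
σ(96) = 252

In the product (Σ m^0/m^s)(Σ k / k^s) = Σ (Σ_{d | n} d) / n^s, the coefficient of 1/n^s is σ(n) = Σ_{d | n} d. For n = 96, divisors are [1, 2, 3, 4, 6, 8, 12, 16, 24, 32, 48, 96]; summing: σ(96) = 252.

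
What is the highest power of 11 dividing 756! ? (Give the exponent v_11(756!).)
v_11(756!) = 74

Legendre's formula: v_p(n!) = Σ_{k ≥ 1} ⌊n / p^k⌋. For p = 11, n = 756, the terms are:
  ⌊756/11^1⌋ = ⌊756/11⌋ = 68
  ⌊756/11^2⌋ = ⌊756/121⌋ = 6
(the next term ⌊756/11^3⌋ = 0, terminating the sum). Summing: v_11(756!) = 68 + 6 = 74.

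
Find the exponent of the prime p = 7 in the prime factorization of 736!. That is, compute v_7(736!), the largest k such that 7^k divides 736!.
v_7(736!) = 122

Legendre's formula: v_p(n!) = Σ_{k ≥ 1} ⌊n / p^k⌋. For p = 7, n = 736, the terms are:
  ⌊736/7^1⌋ = ⌊736/7⌋ = 105
  ⌊736/7^2⌋ = ⌊736/49⌋ = 15
  ⌊736/7^3⌋ = ⌊736/343⌋ = 2
(the next term ⌊736/7^4⌋ = 0, terminating the sum). Summing: v_7(736!) = 105 + 15 + 2 = 122.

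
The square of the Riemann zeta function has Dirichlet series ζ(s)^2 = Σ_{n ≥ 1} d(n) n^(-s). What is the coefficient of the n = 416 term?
d(416) = 12

ζ(s)^2 = (Σ 1/m^s)(Σ 1/k^s). The coefficient of 1/n^s in the product is the number of ordered pairs (m, k) with mk = n, which equals d(n). For n = 416, divisors are [1, 2, 4, 8, 13, 16, 26, 32, 52, 104, 208, 416], so d(416) = 12.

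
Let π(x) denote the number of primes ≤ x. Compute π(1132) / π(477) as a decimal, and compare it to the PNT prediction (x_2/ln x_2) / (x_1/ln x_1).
π(1132)/π(477) = 189/91 ≈ 2.0769;  PNT prediction ≈ 2.0815.

π(477) = 91 and π(1132) = 189, so π(1132)/π(477) ≈ 2.0769. The PNT-predicted ratio is (1132/ln(1132)) / (477/ln(477)) ≈ 2.0815. The two agree to within a few percent, as expected.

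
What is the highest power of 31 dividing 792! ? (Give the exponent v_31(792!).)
v_31(792!) = 25

Legendre's formula: v_p(n!) = Σ_{k ≥ 1} ⌊n / p^k⌋. For p = 31, n = 792, the terms are:
  ⌊792/31^1⌋ = ⌊792/31⌋ = 25
(the next term ⌊792/31^2⌋ = 0, terminating the sum). Summing: v_31(792!) = 25 = 25.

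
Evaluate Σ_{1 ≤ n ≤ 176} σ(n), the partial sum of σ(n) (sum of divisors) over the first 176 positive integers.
Σ_{n ≤ 176} σ(n) = 25584

Compute σ(n) for each 1 ≤ n ≤ 176: σ(1) = 1, σ(2) = 3, σ(3) = 4, σ(4) = 7, σ(5) = 6, σ(6) = 12, σ(7) = 8, σ(8) = 15, σ(9) = 13, σ(10) = 18, σ(11) = 12, σ(12) = 28, σ(13) = 14, σ(14) = 24, σ(15) = 24, σ(16) = 31, σ(17) = 18, σ(18) = 39, σ(19) = 20, σ(20) = 42, σ(21) = 32, σ(22) = 36, σ(23) = 24, σ(24) = 60, σ(25) = 31, σ(26) = 42, σ(27) = 40, σ(28) = 56, σ(29) = 30, σ(30) = 72, σ(31) = 32, σ(32) = 63, σ(33) = 48, σ(34) = 54, σ(35) = 48, σ(36) = 91, σ(37) = 38, σ(38) = 60, σ(39) = 56, σ(40) = 90, σ(41) = 42, σ(42) = 96, σ(43) = 44, σ(44) = 84, σ(45) = 78, σ(46) = 72, σ(47) = 48, σ(48) = 124, σ(49) = 57, σ(50) = 93, σ(51) = 72, σ(52) = 98, σ(53) = 54, σ(54) = 120, σ(55) = 72, σ(56) = 120, σ(57) = 80, σ(58) = 90, σ(59) = 60, σ(60) = 168, σ(61) = 62, σ(62) = 96, σ(63) = 104, σ(64) = 127, σ(65) = 84, σ(66) = 144, σ(67) = 68, σ(68) = 126, σ(69) = 96, σ(70) = 144, σ(71) = 72, σ(72) = 195, σ(73) = 74, σ(74) = 114, σ(75) = 124, σ(76) = 140, σ(77) = 96, σ(78) = 168, σ(79) = 80, σ(80) = 186, σ(81) = 121, σ(82) = 126, σ(83) = 84, σ(84) = 224, σ(85) = 108, σ(86) = 132, σ(87) = 120, σ(88) = 180, σ(89) = 90, σ(90) = 234, σ(91) = 112, σ(92) = 168, σ(93) = 128, σ(94) = 144, σ(95) = 120, σ(96) = 252, σ(97) = 98, σ(98) = 171, σ(99) = 156, σ(100) = 217, σ(101) = 102, σ(102) = 216, σ(103) = 104, σ(104) = 210, σ(105) = 192, σ(106) = 162, σ(107) = 108, σ(108) = 280, σ(109) = 110, σ(110) = 216, σ(111) = 152, σ(112) = 248, σ(113) = 114, σ(114) = 240, σ(115) = 144, σ(116) = 210, σ(117) = 182, σ(118) = 180, σ(119) = 144, σ(120) = 360, σ(121) = 133, σ(122) = 186, σ(123) = 168, σ(124) = 224, σ(125) = 156, σ(126) = 312, σ(127) = 128, σ(128) = 255, σ(129) = 176, σ(130) = 252, σ(131) = 132, σ(132) = 336, σ(133) = 160, σ(134) = 204, σ(135) = 240, σ(136) = 270, σ(137) = 138, σ(138) = 288, σ(139) = 140, σ(140) = 336, σ(141) = 192, σ(142) = 216, σ(143) = 168, σ(144) = 403, σ(145) = 180, σ(146) = 222, σ(147) = 228, σ(148) = 266, σ(149) = 150, σ(150) = 372, σ(151) = 152, σ(152) = 300, σ(153) = 234, σ(154) = 288, σ(155) = 192, σ(156) = 392, σ(157) = 158, σ(158) = 240, σ(159) = 216, σ(160) = 378, σ(161) = 192, σ(162) = 363, σ(163) = 164, σ(164) = 294, σ(165) = 288, σ(166) = 252, σ(167) = 168, σ(168) = 480, σ(169) = 183, σ(170) = 324, σ(171) = 260, σ(172) = 308, σ(173) = 174, σ(174) = 360, σ(175) = 248, σ(176) = 372. Summing all 176 values: 25584. (Average order: Σ_{n ≤ x} σ(n) ~ (π²/12) x². For x = 176, (π²/12)·176² ≈ 25476.74.)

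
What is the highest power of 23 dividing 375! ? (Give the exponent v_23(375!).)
v_23(375!) = 16

Legendre's formula: v_p(n!) = Σ_{k ≥ 1} ⌊n / p^k⌋. For p = 23, n = 375, the terms are:
  ⌊375/23^1⌋ = ⌊375/23⌋ = 16
(the next term ⌊375/23^2⌋ = 0, terminating the sum). Summing: v_23(375!) = 16 = 16.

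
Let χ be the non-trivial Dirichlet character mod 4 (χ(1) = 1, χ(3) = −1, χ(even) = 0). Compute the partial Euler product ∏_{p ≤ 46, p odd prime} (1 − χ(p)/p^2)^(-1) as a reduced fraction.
∏ = 11477831542914938630143/12524769798782976000000

The odd primes p ≤ 46 are [3, 5, 7, 11, 13, 17, 19, 23, 29, 31, 37, 41, 43]. For each, χ(p) = 1 if p ≡ 1 mod 4, χ(p) = −1 if p ≡ 3 mod 4. Taking (1 − χ(p)/p^2)^(-1) = p^2/(p^2 − χ(p)): (1 − (-1)/3^2)^(-1) · (1 − (1)/5^2)^(-1) · (1 − (-1)/7^2)^(-1) · (1 − (-1)/11^2)^(-1) · (1 − (1)/13^2)^(-1) · (1 − (1)/17^2)^(-1) · (1 − (-1)/19^2)^(-1) · (1 − (-1)/23^2)^(-1) · (1 − (1)/29^2)^(-1) · (1 − (-1)/31^2)^(-1) · (1 − (1)/37^2)^(-1) · (1 − (1)/41^2)^(-1) · (1 − (-1)/43^2)^(-1) = 11477831542914938630143/12524769798782976000000.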